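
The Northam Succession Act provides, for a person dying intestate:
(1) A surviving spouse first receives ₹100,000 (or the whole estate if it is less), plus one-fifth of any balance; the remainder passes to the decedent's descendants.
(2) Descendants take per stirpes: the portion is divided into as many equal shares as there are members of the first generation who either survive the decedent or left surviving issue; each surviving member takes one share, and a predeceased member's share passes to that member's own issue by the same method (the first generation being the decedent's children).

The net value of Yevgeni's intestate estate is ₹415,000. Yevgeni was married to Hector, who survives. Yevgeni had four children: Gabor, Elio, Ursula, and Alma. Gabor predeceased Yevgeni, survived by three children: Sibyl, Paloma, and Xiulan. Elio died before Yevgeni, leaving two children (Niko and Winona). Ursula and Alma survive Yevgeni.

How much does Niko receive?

Hector first takes ₹100,000, leaving a balance of ₹315,000. Hector then takes one-fifth of the balance (₹63,000), for a total of ₹163,000. The remaining ₹252,000 passes to the descendants.
The descendants' portion (₹252,000) is divided into 4 shares of ₹63,000: Ursula and Alma each take ₹63,000; Gabor's ₹63,000 share passes to Gabor's issue; Elio's ₹63,000 share passes to Elio's issue.
Gabor's share (₹63,000) is divided into 3 shares of ₹21,000: Sibyl, Paloma, and Xiulan each take ₹21,000.
Elio's share (₹63,000) is divided into 2 shares of ₹31,500: Niko and Winona each take ₹31,500.

Niko receives ₹31,500.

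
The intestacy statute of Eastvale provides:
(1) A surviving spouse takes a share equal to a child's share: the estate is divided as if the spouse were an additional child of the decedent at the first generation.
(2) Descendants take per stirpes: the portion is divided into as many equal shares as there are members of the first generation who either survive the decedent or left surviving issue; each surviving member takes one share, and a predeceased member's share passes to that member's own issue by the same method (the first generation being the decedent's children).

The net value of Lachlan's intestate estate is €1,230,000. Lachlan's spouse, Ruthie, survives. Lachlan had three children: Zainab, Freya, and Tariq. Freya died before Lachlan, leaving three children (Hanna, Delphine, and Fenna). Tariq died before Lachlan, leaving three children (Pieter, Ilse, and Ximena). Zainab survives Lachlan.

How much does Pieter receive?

The spouse counts as an additional share at the children's level, so there are 4 primary shares of €307,500. Ruthie takes one such share (€307,500).
The children's combined portion (€922,500) is divided into 3 shares of €307,500: Zainab takes €307,500; Freya's €307,500 share passes to Freya's issue; Tariq's €307,500 share passes to Tariq's issue.
Freya's share (€307,500) is divided into 3 shares of €102,500: Hanna, Delphine, and Fenna each take €102,500.
Tariq's share (€307,500) is divided into 3 shares of €102,500: Pieter, Ilse, and Ximena each take €102,500.

Pieter receives €102,500.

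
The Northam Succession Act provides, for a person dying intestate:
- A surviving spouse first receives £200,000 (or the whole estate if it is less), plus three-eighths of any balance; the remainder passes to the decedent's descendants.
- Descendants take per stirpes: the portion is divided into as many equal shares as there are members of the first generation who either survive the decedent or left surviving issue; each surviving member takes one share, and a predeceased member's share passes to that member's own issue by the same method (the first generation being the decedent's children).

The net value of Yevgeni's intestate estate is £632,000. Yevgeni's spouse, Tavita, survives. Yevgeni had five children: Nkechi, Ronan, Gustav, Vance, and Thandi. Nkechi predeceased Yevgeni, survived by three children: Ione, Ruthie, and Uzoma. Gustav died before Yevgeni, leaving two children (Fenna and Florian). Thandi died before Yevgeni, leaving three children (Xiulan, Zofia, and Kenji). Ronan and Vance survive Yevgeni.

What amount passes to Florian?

Florian receives £27,000.

Tavita first takes £200,000, leaving a balance of £432,000. Tavita then takes three-eighths of the balance (£162,000), for a total of £362,000. The remaining £270,000 passes to the descendants.
The descendants' portion (£270,000) is divided into 5 shares of £54,000: Ronan and Vance each take £54,000; Nkechi's £54,000 share passes to Nkechi's issue; Gustav's £54,000 share passes to Gustav's issue; Thandi's £54,000 share passes to Thandi's issue.
Nkechi's share (£54,000) is divided into 3 shares of £18,000: Ione, Ruthie, and Uzoma each take £18,000.
Gustav's share (£54,000) is divided into 2 shares of £27,000: Fenna and Florian each take £27,000.
Thandi's share (£54,000) is divided into 3 shares of £18,000: Xiulan, Zofia, and Kenji each take £18,000.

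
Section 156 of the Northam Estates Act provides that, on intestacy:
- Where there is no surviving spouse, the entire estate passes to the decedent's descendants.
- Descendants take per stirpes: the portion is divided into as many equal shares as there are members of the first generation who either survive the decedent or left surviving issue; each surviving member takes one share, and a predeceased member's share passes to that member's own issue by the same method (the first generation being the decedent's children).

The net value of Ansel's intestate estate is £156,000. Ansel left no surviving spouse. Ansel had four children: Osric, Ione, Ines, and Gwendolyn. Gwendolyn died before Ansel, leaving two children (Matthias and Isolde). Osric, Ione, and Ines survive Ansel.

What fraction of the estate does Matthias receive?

The entire £156,000 passes to the descendants.
That amount (£156,000) is divided into 4 shares of £39,000: Osric, Ione, and Ines each take £39,000; Gwendolyn's £39,000 share passes to Gwendolyn's issue.
Gwendolyn's share (£39,000) is divided into 2 shares of £19,500: Matthias and Isolde each take £19,500.

Matthias receives 1/8 of the estate.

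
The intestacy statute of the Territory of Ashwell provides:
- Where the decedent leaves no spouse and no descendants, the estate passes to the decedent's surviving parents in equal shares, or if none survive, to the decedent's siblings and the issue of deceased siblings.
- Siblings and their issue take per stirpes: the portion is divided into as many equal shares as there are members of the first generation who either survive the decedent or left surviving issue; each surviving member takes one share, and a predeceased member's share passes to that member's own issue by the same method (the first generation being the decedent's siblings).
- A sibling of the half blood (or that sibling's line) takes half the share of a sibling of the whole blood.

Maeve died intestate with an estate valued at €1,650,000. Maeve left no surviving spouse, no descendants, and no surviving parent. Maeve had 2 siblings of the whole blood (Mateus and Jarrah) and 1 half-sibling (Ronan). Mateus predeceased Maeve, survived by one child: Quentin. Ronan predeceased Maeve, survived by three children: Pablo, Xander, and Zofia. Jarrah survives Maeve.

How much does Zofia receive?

Zofia receives €110,000.

The entire €1,650,000 passes to the siblings and their issue.
Counting each half-blood sibling's line as half a unit, there are 5/2 units in €1,650,000, so one unit is €660,000. Whole-blood lines (Mateus and Jarrah) take €660,000 each; half-blood lines (Ronan) take €330,000 each.
Mateus's share (€660,000) passes entirely to Quentin.
Ronan's share (€330,000) is divided into 3 shares of €110,000: Pablo, Xander, and Zofia each take €110,000.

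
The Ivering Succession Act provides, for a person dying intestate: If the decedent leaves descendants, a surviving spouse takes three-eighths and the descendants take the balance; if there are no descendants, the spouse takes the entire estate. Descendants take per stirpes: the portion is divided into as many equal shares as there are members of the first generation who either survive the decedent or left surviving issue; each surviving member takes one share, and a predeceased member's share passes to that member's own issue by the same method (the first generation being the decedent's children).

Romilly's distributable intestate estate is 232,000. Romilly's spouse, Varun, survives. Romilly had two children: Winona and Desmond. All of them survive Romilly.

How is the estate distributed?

Varun takes three-eighths of 232,000 = 87,000. The remaining 145,000 passes to the descendants.
The descendants' portion (145,000) is divided into 2 shares of 72,500: Winona and Desmond each take 72,500.

Varun: 87,000; Winona: 72,500; Desmond: 72,500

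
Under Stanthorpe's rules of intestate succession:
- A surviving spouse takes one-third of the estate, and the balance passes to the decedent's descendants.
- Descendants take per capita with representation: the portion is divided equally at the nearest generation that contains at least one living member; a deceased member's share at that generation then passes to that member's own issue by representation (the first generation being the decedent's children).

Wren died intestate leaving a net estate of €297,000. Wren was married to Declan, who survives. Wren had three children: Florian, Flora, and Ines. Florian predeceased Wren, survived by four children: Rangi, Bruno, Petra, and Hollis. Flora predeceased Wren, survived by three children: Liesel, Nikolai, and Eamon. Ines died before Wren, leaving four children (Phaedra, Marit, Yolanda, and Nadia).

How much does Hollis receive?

Declan takes one-third of €297,000 = €99,000. The remaining €198,000 passes to the descendants.
No child survives, so the initial division is made at the grandchildren's generation.
The descendants' portion (€198,000) is divided into 11 shares of €18,000: Rangi, Bruno, Petra, Hollis, Liesel, Nikolai, Eamon, Phaedra, Marit, Yolanda, and Nadia each take €18,000.

Hollis receives €18,000.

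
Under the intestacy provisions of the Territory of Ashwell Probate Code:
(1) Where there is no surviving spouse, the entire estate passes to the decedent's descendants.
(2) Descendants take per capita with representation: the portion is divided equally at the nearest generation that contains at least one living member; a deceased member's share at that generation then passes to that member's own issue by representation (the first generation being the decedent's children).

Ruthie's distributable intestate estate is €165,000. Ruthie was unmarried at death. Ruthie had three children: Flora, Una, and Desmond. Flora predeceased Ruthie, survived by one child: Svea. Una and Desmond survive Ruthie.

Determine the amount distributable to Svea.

Svea receives €55,000.

The entire €165,000 passes to the descendants.
That amount (€165,000) is divided into 3 shares of €55,000: Una and Desmond each take €55,000; Flora's €55,000 share passes to Flora's issue.
Flora's share (€55,000) passes entirely to Svea.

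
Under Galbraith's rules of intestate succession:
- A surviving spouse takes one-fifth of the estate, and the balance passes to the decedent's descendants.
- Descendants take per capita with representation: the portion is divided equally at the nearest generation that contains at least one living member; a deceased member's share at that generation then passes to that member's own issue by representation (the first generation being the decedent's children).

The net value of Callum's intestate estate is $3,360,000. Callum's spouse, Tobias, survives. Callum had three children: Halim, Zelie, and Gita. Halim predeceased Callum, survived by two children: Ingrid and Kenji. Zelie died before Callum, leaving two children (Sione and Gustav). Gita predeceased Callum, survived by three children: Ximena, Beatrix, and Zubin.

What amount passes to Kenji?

Tobias takes one-fifth of $3,360,000 = $672,000. The remaining $2,688,000 passes to the descendants.
No child survives, so the initial division is made at the grandchildren's generation.
The descendants' portion ($2,688,000) is divided into 7 shares of $384,000: Ingrid, Kenji, Sione, Gustav, Ximena, Beatrix, and Zubin each take $384,000.

Kenji receives $384,000.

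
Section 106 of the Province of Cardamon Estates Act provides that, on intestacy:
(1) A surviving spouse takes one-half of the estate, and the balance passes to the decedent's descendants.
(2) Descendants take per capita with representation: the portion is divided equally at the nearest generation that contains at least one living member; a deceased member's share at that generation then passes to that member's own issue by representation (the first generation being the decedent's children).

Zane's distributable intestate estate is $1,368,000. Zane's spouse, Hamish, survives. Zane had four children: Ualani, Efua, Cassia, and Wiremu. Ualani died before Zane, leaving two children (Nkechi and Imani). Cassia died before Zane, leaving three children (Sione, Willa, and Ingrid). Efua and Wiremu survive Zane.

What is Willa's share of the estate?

Hamish takes one-half of $1,368,000 = $684,000. The remaining $684,000 passes to the descendants.
The descendants' portion ($684,000) is divided into 4 shares of $171,000: Efua and Wiremu each take $171,000; Ualani's $171,000 share passes to Ualani's issue; Cassia's $171,000 share passes to Cassia's issue.
Ualani's share ($171,000) is divided into 2 shares of $85,500: Nkechi and Imani each take $85,500.
Cassia's share ($171,000) is divided into 3 shares of $57,000: Sione, Willa, and Ingrid each take $57,000.

Willa receives $57,000.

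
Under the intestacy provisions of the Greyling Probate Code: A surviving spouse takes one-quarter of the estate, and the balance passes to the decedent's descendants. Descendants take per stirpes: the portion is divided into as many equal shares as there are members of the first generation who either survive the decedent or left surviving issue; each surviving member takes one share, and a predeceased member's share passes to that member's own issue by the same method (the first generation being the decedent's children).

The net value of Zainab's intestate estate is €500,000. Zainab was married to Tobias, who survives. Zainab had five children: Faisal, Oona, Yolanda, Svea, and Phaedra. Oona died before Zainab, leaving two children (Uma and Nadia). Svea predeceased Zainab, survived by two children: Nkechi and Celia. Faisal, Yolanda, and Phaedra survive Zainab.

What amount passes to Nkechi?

Nkechi receives €37,500.

Tobias takes one-quarter of €500,000 = €125,000. The remaining €375,000 passes to the descendants.
The descendants' portion (€375,000) is divided into 5 shares of €75,000: Faisal, Yolanda, and Phaedra each take €75,000; Oona's €75,000 share passes to Oona's issue; Svea's €75,000 share passes to Svea's issue.
Oona's share (€75,000) is divided into 2 shares of €37,500: Uma and Nadia each take €37,500.
Svea's share (€75,000) is divided into 2 shares of €37,500: Nkechi and Celia each take €37,500.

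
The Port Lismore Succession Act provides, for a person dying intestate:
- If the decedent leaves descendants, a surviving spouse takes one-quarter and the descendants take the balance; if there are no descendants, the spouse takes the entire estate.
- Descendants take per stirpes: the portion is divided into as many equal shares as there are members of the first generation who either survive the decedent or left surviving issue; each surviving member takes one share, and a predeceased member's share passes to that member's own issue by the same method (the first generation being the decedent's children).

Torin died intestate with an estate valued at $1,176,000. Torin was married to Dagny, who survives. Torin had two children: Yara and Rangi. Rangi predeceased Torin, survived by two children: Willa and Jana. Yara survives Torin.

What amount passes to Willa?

Willa receives $220,500.

Dagny takes one-quarter of $1,176,000 = $294,000. The remaining $882,000 passes to the descendants.
The descendants' portion ($882,000) is divided into 2 shares of $441,000: Yara takes $441,000; Rangi's $441,000 share passes to Rangi's issue.
Rangi's share ($441,000) is divided into 2 shares of $220,500: Willa and Jana each take $220,500.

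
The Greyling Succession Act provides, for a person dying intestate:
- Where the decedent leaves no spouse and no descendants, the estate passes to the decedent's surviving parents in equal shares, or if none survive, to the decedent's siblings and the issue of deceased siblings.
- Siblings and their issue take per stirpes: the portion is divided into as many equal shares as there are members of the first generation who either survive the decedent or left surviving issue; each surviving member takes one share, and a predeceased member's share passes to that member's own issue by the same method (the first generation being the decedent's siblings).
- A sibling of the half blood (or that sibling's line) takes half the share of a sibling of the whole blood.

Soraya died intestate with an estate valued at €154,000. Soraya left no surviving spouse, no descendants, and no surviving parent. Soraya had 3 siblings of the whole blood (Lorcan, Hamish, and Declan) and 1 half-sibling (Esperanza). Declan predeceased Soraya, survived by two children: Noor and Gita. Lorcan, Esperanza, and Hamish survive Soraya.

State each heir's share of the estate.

Lorcan: €44,000; Esperanza: €22,000; Hamish: €44,000; Noor: €22,000; Gita: €22,000

The entire €154,000 passes to the siblings and their issue.
Counting each half-blood sibling's line as half a unit, there are 7/2 units in €154,000, so one unit is €44,000. Whole-blood lines (Lorcan, Hamish, and Declan) take €44,000 each; half-blood lines (Esperanza) take €22,000 each.
Declan's share (€44,000) is divided into 2 shares of €22,000: Noor and Gita each take €22,000.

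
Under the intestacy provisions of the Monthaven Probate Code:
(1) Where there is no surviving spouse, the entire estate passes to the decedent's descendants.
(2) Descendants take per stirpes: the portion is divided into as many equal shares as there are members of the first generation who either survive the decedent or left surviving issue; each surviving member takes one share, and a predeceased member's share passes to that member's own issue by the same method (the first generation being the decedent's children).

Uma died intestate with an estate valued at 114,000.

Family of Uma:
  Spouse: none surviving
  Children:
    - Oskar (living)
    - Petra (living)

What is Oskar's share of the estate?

The entire 114,000 passes to the descendants.
That amount (114,000) is divided into 2 shares of 57,000: Oskar and Petra each take 57,000.

Oskar receives 57,000.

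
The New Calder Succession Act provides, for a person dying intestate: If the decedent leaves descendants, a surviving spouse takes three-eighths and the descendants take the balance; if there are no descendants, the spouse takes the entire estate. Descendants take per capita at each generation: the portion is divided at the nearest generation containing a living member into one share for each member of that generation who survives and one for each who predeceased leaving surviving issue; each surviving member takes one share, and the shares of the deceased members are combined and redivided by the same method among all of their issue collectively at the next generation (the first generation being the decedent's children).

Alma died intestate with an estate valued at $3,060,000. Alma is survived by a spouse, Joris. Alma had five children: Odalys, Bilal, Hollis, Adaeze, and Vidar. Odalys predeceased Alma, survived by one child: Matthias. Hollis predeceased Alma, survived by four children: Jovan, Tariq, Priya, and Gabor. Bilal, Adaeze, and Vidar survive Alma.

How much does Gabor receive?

Joris takes three-eighths of $3,060,000 = $1,147,500. The remaining $1,912,500 passes to the descendants.
The descendants' portion ($1,912,500) is divided at the children's generation into 5 shares of $382,500. Bilal, Adaeze, and Vidar each take $382,500. The 2 shares of the deceased (Odalys and Hollis) are combined into a pool of $765,000.
That pool ($765,000) is divided at the grandchildren's generation equally among Matthias, Jovan, Tariq, Priya, and Gabor: $153,000 each.

Gabor receives $153,000.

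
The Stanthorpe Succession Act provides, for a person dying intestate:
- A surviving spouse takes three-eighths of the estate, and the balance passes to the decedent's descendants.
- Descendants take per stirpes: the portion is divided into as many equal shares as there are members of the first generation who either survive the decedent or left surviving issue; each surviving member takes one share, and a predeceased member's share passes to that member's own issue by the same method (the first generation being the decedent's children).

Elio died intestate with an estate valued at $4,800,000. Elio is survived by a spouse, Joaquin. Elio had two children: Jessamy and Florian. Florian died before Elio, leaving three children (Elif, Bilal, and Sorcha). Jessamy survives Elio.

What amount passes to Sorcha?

Sorcha receives $500,000.

Joaquin takes three-eighths of $4,800,000 = $1,800,000. The remaining $3,000,000 passes to the descendants.
The descendants' portion ($3,000,000) is divided into 2 shares of $1,500,000: Jessamy takes $1,500,000; Florian's $1,500,000 share passes to Florian's issue.
Florian's share ($1,500,000) is divided into 3 shares of $500,000: Elif, Bilal, and Sorcha each take $500,000.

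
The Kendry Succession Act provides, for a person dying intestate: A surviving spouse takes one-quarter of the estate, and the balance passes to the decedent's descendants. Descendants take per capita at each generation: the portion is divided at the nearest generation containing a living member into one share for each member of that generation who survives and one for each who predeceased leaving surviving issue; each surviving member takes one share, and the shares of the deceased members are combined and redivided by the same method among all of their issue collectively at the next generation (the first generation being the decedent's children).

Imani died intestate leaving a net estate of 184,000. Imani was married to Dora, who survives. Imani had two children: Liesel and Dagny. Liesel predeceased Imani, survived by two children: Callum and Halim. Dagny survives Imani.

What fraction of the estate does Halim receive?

Dora takes one-quarter of 184,000 = 46,000. The remaining 138,000 passes to the descendants.
The descendants' portion (138,000) is divided at the children's generation into 2 shares of 69,000. Dagny takes 69,000. The remaining share for the deceased Liesel (69,000) is carried to the next generation.
That pool (69,000) is divided at the grandchildren's generation equally among Callum and Halim: 34,500 each.

Halim receives 3/16 of the estate.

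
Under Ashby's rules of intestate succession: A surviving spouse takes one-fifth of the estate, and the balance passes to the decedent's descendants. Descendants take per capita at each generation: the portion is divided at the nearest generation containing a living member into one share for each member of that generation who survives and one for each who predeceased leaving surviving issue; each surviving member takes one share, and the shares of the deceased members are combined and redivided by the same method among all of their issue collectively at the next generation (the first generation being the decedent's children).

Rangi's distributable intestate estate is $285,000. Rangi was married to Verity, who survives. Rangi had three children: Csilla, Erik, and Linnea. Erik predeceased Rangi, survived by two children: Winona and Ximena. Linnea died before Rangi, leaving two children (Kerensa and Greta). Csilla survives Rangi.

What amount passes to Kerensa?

Verity takes one-fifth of $285,000 = $57,000. The remaining $228,000 passes to the descendants.
The descendants' portion ($228,000) is divided at the children's generation into 3 shares of $76,000. Csilla takes $76,000. The 2 shares of the deceased (Erik and Linnea) are combined into a pool of $152,000.
That pool ($152,000) is divided at the grandchildren's generation equally among Winona, Ximena, Kerensa, and Greta: $38,000 each.

Kerensa receives $38,000.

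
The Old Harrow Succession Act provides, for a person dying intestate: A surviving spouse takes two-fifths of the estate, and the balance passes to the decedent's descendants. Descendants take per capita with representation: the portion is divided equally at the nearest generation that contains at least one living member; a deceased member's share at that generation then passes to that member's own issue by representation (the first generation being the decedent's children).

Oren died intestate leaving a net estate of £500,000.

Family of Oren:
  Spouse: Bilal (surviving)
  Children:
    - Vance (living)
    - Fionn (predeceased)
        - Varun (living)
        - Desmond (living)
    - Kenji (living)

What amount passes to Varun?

Varun receives £50,000.

Bilal takes two-fifths of £500,000 = £200,000. The remaining £300,000 passes to the descendants.
The descendants' portion (£300,000) is divided into 3 shares of £100,000: Vance and Kenji each take £100,000; Fionn's £100,000 share passes to Fionn's issue.
Fionn's share (£100,000) is divided into 2 shares of £50,000: Varun and Desmond each take £50,000.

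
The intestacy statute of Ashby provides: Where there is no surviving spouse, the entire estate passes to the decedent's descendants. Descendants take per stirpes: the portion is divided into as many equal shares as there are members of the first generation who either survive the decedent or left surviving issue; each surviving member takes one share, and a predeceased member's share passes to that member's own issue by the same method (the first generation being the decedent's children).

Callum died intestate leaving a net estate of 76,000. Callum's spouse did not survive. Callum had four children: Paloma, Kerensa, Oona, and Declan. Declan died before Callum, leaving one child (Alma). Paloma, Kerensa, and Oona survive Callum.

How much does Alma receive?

Alma receives 19,000.

The entire 76,000 passes to the descendants.
That amount (76,000) is divided into 4 shares of 19,000: Paloma, Kerensa, and Oona each take 19,000; Declan's 19,000 share passes to Declan's issue.
Declan's share (19,000) passes entirely to Alma.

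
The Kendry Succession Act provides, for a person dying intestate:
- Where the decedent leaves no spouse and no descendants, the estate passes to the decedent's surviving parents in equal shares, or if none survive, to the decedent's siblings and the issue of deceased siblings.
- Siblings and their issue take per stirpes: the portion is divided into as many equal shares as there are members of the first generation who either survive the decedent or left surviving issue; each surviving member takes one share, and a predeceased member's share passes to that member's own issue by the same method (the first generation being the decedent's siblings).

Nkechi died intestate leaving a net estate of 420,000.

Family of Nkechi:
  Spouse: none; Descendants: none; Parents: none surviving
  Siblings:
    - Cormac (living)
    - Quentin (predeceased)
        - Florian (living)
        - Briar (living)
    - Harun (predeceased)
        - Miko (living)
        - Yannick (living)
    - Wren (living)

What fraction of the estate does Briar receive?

Briar receives 1/8 of the estate.

The entire 420,000 passes to the siblings and their issue.
That amount (420,000) is divided into 4 shares of 105,000: Cormac and Wren each take 105,000; Quentin's 105,000 share passes to Quentin's issue; Harun's 105,000 share passes to Harun's issue.
Quentin's share (105,000) is divided into 2 shares of 52,500: Florian and Briar each take 52,500.
Harun's share (105,000) is divided into 2 shares of 52,500: Miko and Yannick each take 52,500.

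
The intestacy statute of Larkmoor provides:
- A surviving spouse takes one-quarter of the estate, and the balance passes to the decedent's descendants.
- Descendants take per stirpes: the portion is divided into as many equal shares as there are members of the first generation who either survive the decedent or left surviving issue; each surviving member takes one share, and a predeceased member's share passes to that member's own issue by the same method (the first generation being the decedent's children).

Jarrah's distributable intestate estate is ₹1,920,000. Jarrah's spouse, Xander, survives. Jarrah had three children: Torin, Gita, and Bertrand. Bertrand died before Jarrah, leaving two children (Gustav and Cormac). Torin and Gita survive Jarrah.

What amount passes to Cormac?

Xander takes one-quarter of ₹1,920,000 = ₹480,000. The remaining ₹1,440,000 passes to the descendants.
The descendants' portion (₹1,440,000) is divided into 3 shares of ₹480,000: Torin and Gita each take ₹480,000; Bertrand's ₹480,000 share passes to Bertrand's issue.
Bertrand's share (₹480,000) is divided into 2 shares of ₹240,000: Gustav and Cormac each take ₹240,000.

Cormac receives ₹240,000.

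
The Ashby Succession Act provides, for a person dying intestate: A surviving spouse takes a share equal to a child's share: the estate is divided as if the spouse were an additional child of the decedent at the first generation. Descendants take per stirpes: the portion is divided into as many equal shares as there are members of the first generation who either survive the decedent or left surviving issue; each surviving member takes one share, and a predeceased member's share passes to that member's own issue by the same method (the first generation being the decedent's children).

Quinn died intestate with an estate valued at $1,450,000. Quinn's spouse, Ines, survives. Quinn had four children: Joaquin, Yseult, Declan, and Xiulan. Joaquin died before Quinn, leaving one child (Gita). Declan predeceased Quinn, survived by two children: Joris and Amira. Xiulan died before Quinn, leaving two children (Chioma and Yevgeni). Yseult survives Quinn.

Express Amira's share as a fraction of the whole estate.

Amira receives 1/10 of the estate.

The spouse counts as an additional share at the children's level, so there are 5 primary shares of $290,000. Ines takes one such share ($290,000).
The children's combined portion ($1,160,000) is divided into 4 shares of $290,000: Yseult takes $290,000; Joaquin's $290,000 share passes to Joaquin's issue; Declan's $290,000 share passes to Declan's issue; Xiulan's $290,000 share passes to Xiulan's issue.
Joaquin's share ($290,000) passes entirely to Gita.
Declan's share ($290,000) is divided into 2 shares of $145,000: Joris and Amira each take $145,000.
Xiulan's share ($290,000) is divided into 2 shares of $145,000: Chioma and Yevgeni each take $145,000.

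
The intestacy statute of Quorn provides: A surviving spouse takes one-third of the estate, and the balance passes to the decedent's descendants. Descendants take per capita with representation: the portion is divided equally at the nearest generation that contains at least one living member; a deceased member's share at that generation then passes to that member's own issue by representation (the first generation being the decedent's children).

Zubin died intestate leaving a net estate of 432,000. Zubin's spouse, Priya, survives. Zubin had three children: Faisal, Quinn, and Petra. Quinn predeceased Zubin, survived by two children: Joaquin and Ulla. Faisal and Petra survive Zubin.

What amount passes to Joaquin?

Priya takes one-third of 432,000 = 144,000. The remaining 288,000 passes to the descendants.
The descendants' portion (288,000) is divided into 3 shares of 96,000: Faisal and Petra each take 96,000; Quinn's 96,000 share passes to Quinn's issue.
Quinn's share (96,000) is divided into 2 shares of 48,000: Joaquin and Ulla each take 48,000.

Joaquin receives 48,000.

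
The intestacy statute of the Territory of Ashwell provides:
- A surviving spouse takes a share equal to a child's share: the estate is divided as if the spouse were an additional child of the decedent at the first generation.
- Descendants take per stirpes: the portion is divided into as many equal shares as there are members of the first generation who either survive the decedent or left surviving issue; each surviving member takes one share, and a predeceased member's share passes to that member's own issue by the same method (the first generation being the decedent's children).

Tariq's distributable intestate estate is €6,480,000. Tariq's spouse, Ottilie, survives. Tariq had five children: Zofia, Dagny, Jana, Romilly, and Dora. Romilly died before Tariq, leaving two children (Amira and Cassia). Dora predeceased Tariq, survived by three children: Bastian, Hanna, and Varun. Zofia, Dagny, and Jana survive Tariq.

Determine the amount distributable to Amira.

The spouse counts as an additional share at the children's level, so there are 6 primary shares of €1,080,000. Ottilie takes one such share (€1,080,000).
The children's combined portion (€5,400,000) is divided into 5 shares of €1,080,000: Zofia, Dagny, and Jana each take €1,080,000; Romilly's €1,080,000 share passes to Romilly's issue; Dora's €1,080,000 share passes to Dora's issue.
Romilly's share (€1,080,000) is divided into 2 shares of €540,000: Amira and Cassia each take €540,000.
Dora's share (€1,080,000) is divided into 3 shares of €360,000: Bastian, Hanna, and Varun each take €360,000.

Amira receives €540,000.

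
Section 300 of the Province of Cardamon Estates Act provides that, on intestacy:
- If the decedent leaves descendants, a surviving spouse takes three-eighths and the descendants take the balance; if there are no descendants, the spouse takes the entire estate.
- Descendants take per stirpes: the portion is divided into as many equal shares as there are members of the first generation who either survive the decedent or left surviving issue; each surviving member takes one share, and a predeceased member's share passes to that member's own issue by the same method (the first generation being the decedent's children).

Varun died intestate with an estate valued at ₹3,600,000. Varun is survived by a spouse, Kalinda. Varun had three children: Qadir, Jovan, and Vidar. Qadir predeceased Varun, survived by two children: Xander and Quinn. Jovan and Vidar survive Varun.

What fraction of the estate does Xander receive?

Xander receives 5/48 of the estate.

Kalinda takes three-eighths of ₹3,600,000 = ₹1,350,000. The remaining ₹2,250,000 passes to the descendants.
The descendants' portion (₹2,250,000) is divided into 3 shares of ₹750,000: Jovan and Vidar each take ₹750,000; Qadir's ₹750,000 share passes to Qadir's issue.
Qadir's share (₹750,000) is divided into 2 shares of ₹375,000: Xander and Quinn each take ₹375,000.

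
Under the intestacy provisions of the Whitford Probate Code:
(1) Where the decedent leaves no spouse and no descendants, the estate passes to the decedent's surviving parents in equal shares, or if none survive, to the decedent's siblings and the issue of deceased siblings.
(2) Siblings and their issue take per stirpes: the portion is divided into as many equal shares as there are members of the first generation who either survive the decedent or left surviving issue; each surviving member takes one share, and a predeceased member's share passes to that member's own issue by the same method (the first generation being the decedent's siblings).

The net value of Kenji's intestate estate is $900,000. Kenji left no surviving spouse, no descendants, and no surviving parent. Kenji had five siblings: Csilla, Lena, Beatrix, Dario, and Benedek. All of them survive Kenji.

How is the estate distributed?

Csilla: $180,000; Lena: $180,000; Beatrix: $180,000; Dario: $180,000; Benedek: $180,000

The entire $900,000 passes to the siblings and their issue.
That amount ($900,000) is divided into 5 shares of $180,000: Csilla, Lena, Beatrix, Dario, and Benedek each take $180,000.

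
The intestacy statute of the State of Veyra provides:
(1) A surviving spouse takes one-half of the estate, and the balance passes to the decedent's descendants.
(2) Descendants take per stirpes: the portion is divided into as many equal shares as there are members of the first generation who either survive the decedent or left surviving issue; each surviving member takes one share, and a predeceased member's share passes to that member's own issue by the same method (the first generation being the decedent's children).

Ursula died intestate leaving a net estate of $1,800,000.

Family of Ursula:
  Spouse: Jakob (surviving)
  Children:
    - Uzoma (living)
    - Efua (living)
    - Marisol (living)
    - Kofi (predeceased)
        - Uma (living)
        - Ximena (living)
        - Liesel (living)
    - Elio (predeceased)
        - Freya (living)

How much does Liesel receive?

Liesel receives $60,000.

Jakob takes one-half of $1,800,000 = $900,000. The remaining $900,000 passes to the descendants.
The descendants' portion ($900,000) is divided into 5 shares of $180,000: Uzoma, Efua, and Marisol each take $180,000; Kofi's $180,000 share passes to Kofi's issue; Elio's $180,000 share passes to Elio's issue.
Kofi's share ($180,000) is divided into 3 shares of $60,000: Uma, Ximena, and Liesel each take $60,000.
Elio's share ($180,000) passes entirely to Freya.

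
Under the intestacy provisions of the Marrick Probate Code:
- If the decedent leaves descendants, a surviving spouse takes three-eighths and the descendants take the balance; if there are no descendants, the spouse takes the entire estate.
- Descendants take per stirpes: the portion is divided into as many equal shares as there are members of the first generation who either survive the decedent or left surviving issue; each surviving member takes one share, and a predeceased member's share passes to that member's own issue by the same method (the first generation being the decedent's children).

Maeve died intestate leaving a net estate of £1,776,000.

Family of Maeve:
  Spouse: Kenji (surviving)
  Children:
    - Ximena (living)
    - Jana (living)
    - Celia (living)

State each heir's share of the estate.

Kenji takes three-eighths of £1,776,000 = £666,000. The remaining £1,110,000 passes to the descendants.
The descendants' portion (£1,110,000) is divided into 3 shares of £370,000: Ximena, Jana, and Celia each take £370,000.

Kenji: £666,000; Ximena: £370,000; Jana: £370,000; Celia: £370,000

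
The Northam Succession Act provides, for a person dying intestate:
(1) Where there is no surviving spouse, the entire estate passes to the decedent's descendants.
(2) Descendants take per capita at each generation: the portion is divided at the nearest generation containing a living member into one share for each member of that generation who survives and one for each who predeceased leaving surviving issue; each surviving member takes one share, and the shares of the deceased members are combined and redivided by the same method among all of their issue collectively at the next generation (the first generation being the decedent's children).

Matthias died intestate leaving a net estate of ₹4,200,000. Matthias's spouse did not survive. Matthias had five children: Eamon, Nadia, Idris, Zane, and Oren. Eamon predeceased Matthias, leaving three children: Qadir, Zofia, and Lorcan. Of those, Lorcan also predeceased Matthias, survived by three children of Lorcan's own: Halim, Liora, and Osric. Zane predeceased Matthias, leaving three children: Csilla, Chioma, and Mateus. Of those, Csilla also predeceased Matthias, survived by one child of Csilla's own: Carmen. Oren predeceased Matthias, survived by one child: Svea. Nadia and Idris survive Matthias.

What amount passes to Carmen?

Carmen receives ₹180,000.

The entire ₹4,200,000 passes to the descendants.
That amount (₹4,200,000) is divided at the children's generation into 5 shares of ₹840,000. Nadia and Idris each take ₹840,000. The 3 shares of the deceased (Eamon, Zane, and Oren) are combined into a pool of ₹2,520,000.
That pool (₹2,520,000) is divided at the grandchildren's generation into 7 shares of ₹360,000. Qadir, Zofia, Chioma, Mateus, and Svea each take ₹360,000. The 2 shares of the deceased (Lorcan and Csilla) are combined into a pool of ₹720,000.
That pool (₹720,000) is divided at the great-grandchildren's generation equally among Halim, Liora, Osric, and Carmen: ₹180,000 each.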